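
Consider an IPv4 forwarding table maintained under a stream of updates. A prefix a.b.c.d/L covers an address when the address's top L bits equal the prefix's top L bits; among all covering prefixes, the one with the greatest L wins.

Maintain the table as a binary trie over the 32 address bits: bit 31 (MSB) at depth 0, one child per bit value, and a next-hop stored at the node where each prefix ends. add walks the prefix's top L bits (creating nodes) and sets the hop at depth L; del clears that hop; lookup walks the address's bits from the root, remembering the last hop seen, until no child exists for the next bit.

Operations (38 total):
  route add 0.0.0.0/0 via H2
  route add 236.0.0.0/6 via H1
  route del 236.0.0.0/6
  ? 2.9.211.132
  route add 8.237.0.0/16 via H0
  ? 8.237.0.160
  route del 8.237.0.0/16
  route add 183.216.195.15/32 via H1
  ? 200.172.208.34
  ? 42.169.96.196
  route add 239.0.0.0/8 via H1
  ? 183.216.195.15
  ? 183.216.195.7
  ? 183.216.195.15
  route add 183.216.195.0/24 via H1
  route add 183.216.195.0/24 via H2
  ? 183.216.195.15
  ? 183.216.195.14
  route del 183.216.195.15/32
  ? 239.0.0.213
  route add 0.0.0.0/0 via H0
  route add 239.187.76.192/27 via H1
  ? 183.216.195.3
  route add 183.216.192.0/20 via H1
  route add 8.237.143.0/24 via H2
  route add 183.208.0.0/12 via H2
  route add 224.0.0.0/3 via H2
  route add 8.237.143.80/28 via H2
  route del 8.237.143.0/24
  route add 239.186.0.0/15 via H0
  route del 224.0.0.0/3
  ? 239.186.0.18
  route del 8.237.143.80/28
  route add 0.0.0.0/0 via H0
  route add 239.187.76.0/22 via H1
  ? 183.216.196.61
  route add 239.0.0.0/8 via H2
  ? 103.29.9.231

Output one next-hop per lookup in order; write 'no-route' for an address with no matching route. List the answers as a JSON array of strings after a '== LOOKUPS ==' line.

Process each operation:
  add 0.0.0.0/0 -> H2 at depth 0
  add 236.0.0.0/6 -> H1 at depth 6
  - 236.0.0.0/6 clear@6
  lookup 2.9.211.132: bits ε walk d0:H2 -> H2
  add 8.237.0.0/16 -> H0 at depth 16
  lookup 8.237.0.160: bits 0000100011101101 walk d0:H2→d1:-→d2:-→d3:-→d4:-→d5:-→d6:-→d7:-→d8:-→d9:-→d10:-→d11:-→d12:-→d13:-→d14:-→d15:-→d16:H0 -> H0
  - 8.237.0.0/16 clear@16
  add 183.216.195.15/32 -> H1 at depth 32
  lookup 200.172.208.34: bits 11 walk d0:H2→d1:-→d2:- -> H2
  lookup 42.169.96.196: bits 00 walk d0:H2→d1:-→d2:- -> H2
  add 239.0.0.0/8 -> H1 at depth 8
  lookup 183.216.195.15: bits 10110111110110001100001100001111 walk d0:H2→d1:-→d2:-→d3:-→d4:-→d5:-→d6:-→d7:-→d8:-→d9:-→d10:-→d11:-→d12:-→d13:-→d14:-→d15:-→d16:-→d17:-→d18:-→d19:-→d20:-→d21:-→d22:-→d23:-→d24:-→d25:-→d26:-→d27:-→d28:-→d29:-→d30:-→d31:-→d32:H1 -> H1
  lookup 183.216.195.7: bits 1011011111011000110000110000 walk d0:H2→d1:-→d2:-→d3:-→d4:-→d5:-→d6:-→d7:-→d8:-→d9:-→d10:-→d11:-→d12:-→d13:-→d14:-→d15:-→d16:-→d17:-→d18:-→d19:-→d20:-→d21:-→d22:-→d23:-→d24:-→d25:-→d26:-→d27:-→d28:- -> H2
  lookup 183.216.195.15: bits 10110111110110001100001100001111 walk d0:H2→d1:-→d2:-→d3:-→d4:-→d5:-→d6:-→d7:-→d8:-→d9:-→d10:-→d11:-→d12:-→d13:-→d14:-→d15:-→d16:-→d17:-→d18:-→d19:-→d20:-→d21:-→d22:-→d23:-→d24:-→d25:-→d26:-→d27:-→d28:-→d29:-→d30:-→d31:-→d32:H1 -> H1
  add 183.216.195.0/24 -> H1 at depth 24
  add 183.216.195.0/24 -> H2 at depth 24
  lookup 183.216.195.15: bits 10110111110110001100001100001111 walk d0:H2→d1:-→d2:-→d3:-→d4:-→d5:-→d6:-→d7:-→d8:-→d9:-→d10:-→d11:-→d12:-→d13:-→d14:-→d15:-→d16:-→d17:-→d18:-→d19:-→d20:-→d21:-→d22:-→d23:-→d24:H2→d25:-→d26:-→d27:-→d28:-→d29:-→d30:-→d31:-→d32:H1 -> H1
  lookup 183.216.195.14: bits 1011011111011000110000110000111 walk d0:H2→d1:-→d2:-→d3:-→d4:-→d5:-→d6:-→d7:-→d8:-→d9:-→d10:-→d11:-→d12:-→d13:-→d14:-→d15:-→d16:-→d17:-→d18:-→d19:-→d20:-→d21:-→d22:-→d23:-→d24:H2→d25:-→d26:-→d27:-→d28:-→d29:-→d30:-→d31:- -> H2
  - 183.216.195.15/32 clear@32
  lookup 239.0.0.213: bits 11101111 walk d0:H2→d1:-→d2:-→d3:-→d4:-→d5:-→d6:-→d7:-→d8:H1 -> H1
  add 0.0.0.0/0 -> H0 at depth 0
  add 239.187.76.192/27 -> H1 at depth 27
  lookup 183.216.195.3: bits 1011011111011000110000110000 walk d0:H0→d1:-→d2:-→d3:-→d4:-→d5:-→d6:-→d7:-→d8:-→d9:-→d10:-→d11:-→d12:-→d13:-→d14:-→d15:-→d16:-→d17:-→d18:-→d19:-→d20:-→d21:-→d22:-→d23:-→d24:H2→d25:-→d26:-→d27:-→d28:- -> H2
  add 183.216.192.0/20 -> H1 at depth 20
  add 8.237.143.0/24 -> H2 at depth 24
  add 183.208.0.0/12 -> H2 at depth 12
  add 224.0.0.0/3 -> H2 at depth 3
  add 8.237.143.80/28 -> H2 at depth 28
  - 8.237.143.0/24 clear@24
  add 239.186.0.0/15 -> H0 at depth 15
  - 224.0.0.0/3 clear@3
  lookup 239.186.0.18: bits 111011111011101 walk d0:H0→d1:-→d2:-→d3:-→d4:-→d5:-→d6:-→d7:-→d8:H1→d9:-→d10:-→d11:-→d12:-→d13:-→d14:-→d15:H0 -> H0
  - 8.237.143.80/28 clear@28
  add 0.0.0.0/0 -> H0 at depth 0
  add 239.187.76.0/22 -> H1 at depth 22
  lookup 183.216.196.61: bits 101101111101100011000 walk d0:H0→d1:-→d2:-→d3:-→d4:-→d5:-→d6:-→d7:-→d8:-→d9:-→d10:-→d11:-→d12:H2→d13:-→d14:-→d15:-→d16:-→d17:-→d18:-→d19:-→d20:H1→d21:- -> H1
  add 239.0.0.0/8 -> H2 at depth 8
  lookup 103.29.9.231: bits 0 walk d0:H0→d1:- -> H0

== LOOKUPS ==
["H2","H0","H2","H2","H1","H2","H1","H1","H2","H1","H2","H0","H1","H0"]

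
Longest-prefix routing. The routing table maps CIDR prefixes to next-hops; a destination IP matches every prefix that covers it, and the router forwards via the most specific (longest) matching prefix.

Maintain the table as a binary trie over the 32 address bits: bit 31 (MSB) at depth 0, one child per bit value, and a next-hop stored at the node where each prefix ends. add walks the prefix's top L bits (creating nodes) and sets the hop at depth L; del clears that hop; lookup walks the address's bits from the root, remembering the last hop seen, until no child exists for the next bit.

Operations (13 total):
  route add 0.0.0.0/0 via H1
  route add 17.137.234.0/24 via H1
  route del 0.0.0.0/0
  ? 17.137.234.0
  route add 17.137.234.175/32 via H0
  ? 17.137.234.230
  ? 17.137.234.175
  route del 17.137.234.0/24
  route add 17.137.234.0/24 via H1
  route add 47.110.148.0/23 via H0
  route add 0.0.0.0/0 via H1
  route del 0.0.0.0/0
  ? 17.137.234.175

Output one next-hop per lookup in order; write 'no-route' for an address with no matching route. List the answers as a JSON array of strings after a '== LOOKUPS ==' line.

Trace:
  add 0.0.0.0/0 -> H1 at depth 0
  add 17.137.234.0/24 -> H1 at depth 24
  del 0.0.0.0/0 (clear depth 0)
  lookup 17.137.234.0: bits 000100011000100111101010 walk d0:-→d1:-→d2:-→d3:-→d4:-→d5:-→d6:-→d7:-→d8:-→d9:-→d10:-→d11:-→d12:-→d13:-→d14:-→d15:-→d16:-→d17:-→d18:-→d19:-→d20:-→d21:-→d22:-→d23:-→d24:H1 -> H1
  add 17.137.234.175/32 -> H0 at depth 32
  lookup 17.137.234.230: bits 0001000110001001111010101 walk d0:-→d1:-→d2:-→d3:-→d4:-→d5:-→d6:-→d7:-→d8:-→d9:-→d10:-→d11:-→d12:-→d13:-→d14:-→d15:-→d16:-→d17:-→d18:-→d19:-→d20:-→d21:-→d22:-→d23:-→d24:H1→d25:- -> H1
  lookup 17.137.234.175: bits 00010001100010011110101010101111 walk d0:-→d1:-→d2:-→d3:-→d4:-→d5:-→d6:-→d7:-→d8:-→d9:-→d10:-→d11:-→d12:-→d13:-→d14:-→d15:-→d16:-→d17:-→d18:-→d19:-→d20:-→d21:-→d22:-→d23:-→d24:H1→d25:-→d26:-→d27:-→d28:-→d29:-→d30:-→d31:-→d32:H0 -> H0
  del 17.137.234.0/24 (clear depth 24)
  add 17.137.234.0/24 -> H1 at depth 24
  add 47.110.148.0/23 -> H0 at depth 23
  add 0.0.0.0/0 -> H1 at depth 0
  del 0.0.0.0/0 (clear depth 0)
  lookup 17.137.234.175: bits 00010001100010011110101010101111 walk d0:-→d1:-→d2:-→d3:-→d4:-→d5:-→d6:-→d7:-→d8:-→d9:-→d10:-→d11:-→d12:-→d13:-→d14:-→d15:-→d16:-→d17:-→d18:-→d19:-→d20:-→d21:-→d22:-→d23:-→d24:H1→d25:-→d26:-→d27:-→d28:-→d29:-→d30:-→d31:-→d32:H0 -> H0

== LOOKUPS ==
["H1","H1","H0","H0"]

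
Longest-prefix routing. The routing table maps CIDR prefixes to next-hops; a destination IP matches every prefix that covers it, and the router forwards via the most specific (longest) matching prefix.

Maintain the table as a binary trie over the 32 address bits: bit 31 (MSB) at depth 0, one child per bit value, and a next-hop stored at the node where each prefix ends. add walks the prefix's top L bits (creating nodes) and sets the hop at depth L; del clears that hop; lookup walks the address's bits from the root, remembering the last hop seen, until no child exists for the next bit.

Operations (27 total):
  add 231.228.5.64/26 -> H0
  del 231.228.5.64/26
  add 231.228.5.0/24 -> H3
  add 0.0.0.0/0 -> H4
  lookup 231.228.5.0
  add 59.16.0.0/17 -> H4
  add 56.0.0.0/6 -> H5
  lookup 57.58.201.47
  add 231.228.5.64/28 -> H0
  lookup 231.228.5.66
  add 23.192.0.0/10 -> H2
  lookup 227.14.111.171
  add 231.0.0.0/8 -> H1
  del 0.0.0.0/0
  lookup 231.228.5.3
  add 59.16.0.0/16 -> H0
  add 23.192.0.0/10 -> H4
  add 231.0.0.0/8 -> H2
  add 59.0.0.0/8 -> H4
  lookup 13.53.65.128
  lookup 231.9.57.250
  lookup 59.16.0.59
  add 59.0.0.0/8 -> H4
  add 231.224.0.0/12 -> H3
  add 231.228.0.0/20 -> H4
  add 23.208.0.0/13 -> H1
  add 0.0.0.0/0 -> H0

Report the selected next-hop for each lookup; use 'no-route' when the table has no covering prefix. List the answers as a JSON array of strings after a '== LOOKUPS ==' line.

Apply in order:
  + 231.228.5.64/26 (H0) depth=26
  - 231.228.5.64/26 clear@26
  + 231.228.5.0/24 (H3) depth=24
  + 0.0.0.0/0 (H4) depth=0
  Q 231.228.5.0: descend 1110011111100100000001010 ; hops seen [H4,H3] ; pick H3
  + 59.16.0.0/17 (H4) depth=17
  + 56.0.0.0/6 (H5) depth=6
  Q 57.58.201.47: descend 001110 ; hops seen [H4,H5] ; pick H5
  + 231.228.5.64/28 (H0) depth=28
  Q 231.228.5.66: descend 1110011111100100000001010100 ; hops seen [H4,H3,H0] ; pick H0
  + 23.192.0.0/10 (H2) depth=10
  Q 227.14.111.171: descend 11100 ; hops seen [H4] ; pick H4
  + 231.0.0.0/8 (H1) depth=8
  - 0.0.0.0/0 clear@0
  Q 231.228.5.3: descend 1110011111100100000001010 ; hops seen [H1,H3] ; pick H3
  + 59.16.0.0/16 (H0) depth=16
  + 23.192.0.0/10 (H4) depth=10
  + 231.0.0.0/8 (H2) depth=8
  + 59.0.0.0/8 (H4) depth=8
  Q 13.53.65.128: descend 000 ; hops seen [∅] ; pick no-route
  Q 231.9.57.250: descend 11100111 ; hops seen [H2] ; pick H2
  Q 59.16.0.59: descend 00111011000100000 ; hops seen [H5,H4,H0,H4] ; pick H4
  + 59.0.0.0/8 (H4) depth=8
  + 231.224.0.0/12 (H3) depth=12
  + 231.228.0.0/20 (H4) depth=20
  + 23.208.0.0/13 (H1) depth=13
  + 0.0.0.0/0 (H0) depth=0

== LOOKUPS ==
["H3","H5","H0","H4","H3","no-route","H2","H4"]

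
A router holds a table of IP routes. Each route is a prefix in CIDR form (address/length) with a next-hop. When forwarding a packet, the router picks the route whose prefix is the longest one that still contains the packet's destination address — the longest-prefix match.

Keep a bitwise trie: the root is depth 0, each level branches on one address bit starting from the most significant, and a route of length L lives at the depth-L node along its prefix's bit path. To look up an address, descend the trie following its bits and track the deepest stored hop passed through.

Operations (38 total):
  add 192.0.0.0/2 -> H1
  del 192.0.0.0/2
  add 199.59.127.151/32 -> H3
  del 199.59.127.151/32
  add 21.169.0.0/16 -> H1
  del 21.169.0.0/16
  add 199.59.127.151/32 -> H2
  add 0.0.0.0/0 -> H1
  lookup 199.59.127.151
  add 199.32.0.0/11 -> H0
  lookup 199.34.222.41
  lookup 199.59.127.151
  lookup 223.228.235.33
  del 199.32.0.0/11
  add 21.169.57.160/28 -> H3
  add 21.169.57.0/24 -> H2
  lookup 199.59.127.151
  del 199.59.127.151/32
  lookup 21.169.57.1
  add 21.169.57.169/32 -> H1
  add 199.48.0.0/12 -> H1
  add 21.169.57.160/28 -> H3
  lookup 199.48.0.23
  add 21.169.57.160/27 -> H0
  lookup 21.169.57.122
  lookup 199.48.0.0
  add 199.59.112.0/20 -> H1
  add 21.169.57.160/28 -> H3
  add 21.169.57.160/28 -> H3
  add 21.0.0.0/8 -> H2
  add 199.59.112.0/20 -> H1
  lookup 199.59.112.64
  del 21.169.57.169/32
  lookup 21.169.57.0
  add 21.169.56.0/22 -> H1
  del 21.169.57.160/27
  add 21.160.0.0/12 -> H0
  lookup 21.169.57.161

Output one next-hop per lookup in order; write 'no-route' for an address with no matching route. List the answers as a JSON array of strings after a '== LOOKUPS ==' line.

Apply in order:
  + 192.0.0.0/2 (H1) depth=2
  del 192.0.0.0/2 (clear depth 2)
  + 199.59.127.151/32 (H3) depth=32
  del 199.59.127.151/32 (clear depth 32)
  + 21.169.0.0/16 (H1) depth=16
  del 21.169.0.0/16 (clear depth 16)
  + 199.59.127.151/32 (H2) depth=32
  + 0.0.0.0/0 (H1) depth=0
  ? 199.59.127.151  path d0:H1→d1:-→d2:-→d3:-→d4:-→d5:-→d6:-→d7:-→d8:-→d9:-→d10:-→d11:-→d12:-→d13:-→d14:-→d15:-→d16:-→d17:-→d18:-→d19:-→d20:-→d21:-→d22:-→d23:-→d24:-→d25:-→d26:-→d27:-→d28:-→d29:-→d30:-→d31:-→d32:H2  best=H2
  + 199.32.0.0/11 (H0) depth=11
  ? 199.34.222.41  path d0:H1→d1:-→d2:-→d3:-→d4:-→d5:-→d6:-→d7:-→d8:-→d9:-→d10:-→d11:H0  best=H0
  ? 199.59.127.151  path d0:H1→d1:-→d2:-→d3:-→d4:-→d5:-→d6:-→d7:-→d8:-→d9:-→d10:-→d11:H0→d12:-→d13:-→d14:-→d15:-→d16:-→d17:-→d18:-→d19:-→d20:-→d21:-→d22:-→d23:-→d24:-→d25:-→d26:-→d27:-→d28:-→d29:-→d30:-→d31:-→d32:H2  best=H2
  ? 223.228.235.33  path d0:H1→d1:-→d2:-→d3:-  best=H1
  del 199.32.0.0/11 (clear depth 11)
  + 21.169.57.160/28 (H3) depth=28
  + 21.169.57.0/24 (H2) depth=24
  ? 199.59.127.151  path d0:H1→d1:-→d2:-→d3:-→d4:-→d5:-→d6:-→d7:-→d8:-→d9:-→d10:-→d11:-→d12:-→d13:-→d14:-→d15:-→d16:-→d17:-→d18:-→d19:-→d20:-→d21:-→d22:-→d23:-→d24:-→d25:-→d26:-→d27:-→d28:-→d29:-→d30:-→d31:-→d32:H2  best=H2
  del 199.59.127.151/32 (clear depth 32)
  ? 21.169.57.1  path d0:H1→d1:-→d2:-→d3:-→d4:-→d5:-→d6:-→d7:-→d8:-→d9:-→d10:-→d11:-→d12:-→d13:-→d14:-→d15:-→d16:-→d17:-→d18:-→d19:-→d20:-→d21:-→d22:-→d23:-→d24:H2  best=H2
  + 21.169.57.169/32 (H1) depth=32
  + 199.48.0.0/12 (H1) depth=12
  + 21.169.57.160/28 (H3) depth=28
  ? 199.48.0.23  path d0:H1→d1:-→d2:-→d3:-→d4:-→d5:-→d6:-→d7:-→d8:-→d9:-→d10:-→d11:-→d12:H1  best=H1
  + 21.169.57.160/27 (H0) depth=27
  ? 21.169.57.122  path d0:H1→d1:-→d2:-→d3:-→d4:-→d5:-→d6:-→d7:-→d8:-→d9:-→d10:-→d11:-→d12:-→d13:-→d14:-→d15:-→d16:-→d17:-→d18:-→d19:-→d20:-→d21:-→d22:-→d23:-→d24:H2  best=H2
  ? 199.48.0.0  path d0:H1→d1:-→d2:-→d3:-→d4:-→d5:-→d6:-→d7:-→d8:-→d9:-→d10:-→d11:-→d12:H1  best=H1
  + 199.59.112.0/20 (H1) depth=20
  + 21.169.57.160/28 (H3) depth=28
  + 21.169.57.160/28 (H3) depth=28
  + 21.0.0.0/8 (H2) depth=8
  + 199.59.112.0/20 (H1) depth=20
  ? 199.59.112.64  path d0:H1→d1:-→d2:-→d3:-→d4:-→d5:-→d6:-→d7:-→d8:-→d9:-→d10:-→d11:-→d12:H1→d13:-→d14:-→d15:-→d16:-→d17:-→d18:-→d19:-→d20:H1  best=H1
  del 21.169.57.169/32 (clear depth 32)
  ? 21.169.57.0  path d0:H1→d1:-→d2:-→d3:-→d4:-→d5:-→d6:-→d7:-→d8:H2→d9:-→d10:-→d11:-→d12:-→d13:-→d14:-→d15:-→d16:-→d17:-→d18:-→d19:-→d20:-→d21:-→d22:-→d23:-→d24:H2  best=H2
  + 21.169.56.0/22 (H1) depth=22
  del 21.169.57.160/27 (clear depth 27)
  + 21.160.0.0/12 (H0) depth=12
  ? 21.169.57.161  path d0:H1→d1:-→d2:-→d3:-→d4:-→d5:-→d6:-→d7:-→d8:H2→d9:-→d10:-→d11:-→d12:H0→d13:-→d14:-→d15:-→d16:-→d17:-→d18:-→d19:-→d20:-→d21:-→d22:H1→d23:-→d24:H2→d25:-→d26:-→d27:-→d28:H3  best=H3

== LOOKUPS ==
["H2","H0","H2","H1","H2","H2","H1","H2","H1","H1","H2","H3"]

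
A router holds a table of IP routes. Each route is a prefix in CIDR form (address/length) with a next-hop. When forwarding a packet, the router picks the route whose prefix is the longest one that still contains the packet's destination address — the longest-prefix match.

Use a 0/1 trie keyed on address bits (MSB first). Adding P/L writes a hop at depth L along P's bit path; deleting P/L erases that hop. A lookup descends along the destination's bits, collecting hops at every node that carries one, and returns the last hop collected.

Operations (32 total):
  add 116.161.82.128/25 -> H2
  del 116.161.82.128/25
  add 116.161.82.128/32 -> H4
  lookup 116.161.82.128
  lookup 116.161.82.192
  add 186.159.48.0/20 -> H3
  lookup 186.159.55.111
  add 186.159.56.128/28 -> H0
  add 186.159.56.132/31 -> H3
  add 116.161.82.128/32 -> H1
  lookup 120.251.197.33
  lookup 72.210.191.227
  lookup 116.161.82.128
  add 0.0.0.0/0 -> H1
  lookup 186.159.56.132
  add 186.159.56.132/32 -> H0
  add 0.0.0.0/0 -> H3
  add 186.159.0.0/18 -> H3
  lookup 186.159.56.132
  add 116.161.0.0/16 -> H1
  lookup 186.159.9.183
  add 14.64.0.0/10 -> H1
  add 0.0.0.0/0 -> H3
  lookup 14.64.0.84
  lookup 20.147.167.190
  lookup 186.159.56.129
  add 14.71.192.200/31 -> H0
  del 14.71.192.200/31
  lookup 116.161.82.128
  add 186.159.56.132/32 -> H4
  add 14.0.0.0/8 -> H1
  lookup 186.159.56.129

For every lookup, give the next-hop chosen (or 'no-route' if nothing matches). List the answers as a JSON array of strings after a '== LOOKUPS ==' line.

Apply in order:
  add 116.161.82.128/25 -> H2 at depth 25
  del 116.161.82.128/25 (clear depth 25)
  add 116.161.82.128/32 -> H4 at depth 32
  Q 116.161.82.128: descend 01110100101000010101001010000000 ; hops seen [H4] ; pick H4
  Q 116.161.82.192: descend 0111010010100001010100101 ; hops seen [∅] ; pick no-route
  add 186.159.48.0/20 -> H3 at depth 20
  Q 186.159.55.111: descend 10111010100111110011 ; hops seen [H3] ; pick H3
  add 186.159.56.128/28 -> H0 at depth 28
  add 186.159.56.132/31 -> H3 at depth 31
  add 116.161.82.128/32 -> H1 at depth 32
  Q 120.251.197.33: descend 0111 ; hops seen [∅] ; pick no-route
  Q 72.210.191.227: descend 01 ; hops seen [∅] ; pick no-route
  Q 116.161.82.128: descend 01110100101000010101001010000000 ; hops seen [H1] ; pick H1
  add 0.0.0.0/0 -> H1 at depth 0
  Q 186.159.56.132: descend 1011101010011111001110001000010 ; hops seen [H1,H3,H0,H3] ; pick H3
  add 186.159.56.132/32 -> H0 at depth 32
  add 0.0.0.0/0 -> H3 at depth 0
  add 186.159.0.0/18 -> H3 at depth 18
  Q 186.159.56.132: descend 10111010100111110011100010000100 ; hops seen [H3,H3,H3,H0,H3,H0] ; pick H0
  add 116.161.0.0/16 -> H1 at depth 16
  Q 186.159.9.183: descend 101110101001111100 ; hops seen [H3,H3] ; pick H3
  add 14.64.0.0/10 -> H1 at depth 10
  add 0.0.0.0/0 -> H3 at depth 0
  Q 14.64.0.84: descend 0000111001 ; hops seen [H3,H1] ; pick H1
  Q 20.147.167.190: descend 000 ; hops seen [H3] ; pick H3
  Q 186.159.56.129: descend 10111010100111110011100010000 ; hops seen [H3,H3,H3,H0] ; pick H0
  add 14.71.192.200/31 -> H0 at depth 31
  del 14.71.192.200/31 (clear depth 31)
  Q 116.161.82.128: descend 01110100101000010101001010000000 ; hops seen [H3,H1,H1] ; pick H1
  add 186.159.56.132/32 -> H4 at depth 32
  add 14.0.0.0/8 -> H1 at depth 8
  Q 186.159.56.129: descend 10111010100111110011100010000 ; hops seen [H3,H3,H3,H0] ; pick H0

== LOOKUPS ==
["H4","no-route","H3","no-route","no-route","H1","H3","H0","H3","H1","H3","H0","H1","H0"]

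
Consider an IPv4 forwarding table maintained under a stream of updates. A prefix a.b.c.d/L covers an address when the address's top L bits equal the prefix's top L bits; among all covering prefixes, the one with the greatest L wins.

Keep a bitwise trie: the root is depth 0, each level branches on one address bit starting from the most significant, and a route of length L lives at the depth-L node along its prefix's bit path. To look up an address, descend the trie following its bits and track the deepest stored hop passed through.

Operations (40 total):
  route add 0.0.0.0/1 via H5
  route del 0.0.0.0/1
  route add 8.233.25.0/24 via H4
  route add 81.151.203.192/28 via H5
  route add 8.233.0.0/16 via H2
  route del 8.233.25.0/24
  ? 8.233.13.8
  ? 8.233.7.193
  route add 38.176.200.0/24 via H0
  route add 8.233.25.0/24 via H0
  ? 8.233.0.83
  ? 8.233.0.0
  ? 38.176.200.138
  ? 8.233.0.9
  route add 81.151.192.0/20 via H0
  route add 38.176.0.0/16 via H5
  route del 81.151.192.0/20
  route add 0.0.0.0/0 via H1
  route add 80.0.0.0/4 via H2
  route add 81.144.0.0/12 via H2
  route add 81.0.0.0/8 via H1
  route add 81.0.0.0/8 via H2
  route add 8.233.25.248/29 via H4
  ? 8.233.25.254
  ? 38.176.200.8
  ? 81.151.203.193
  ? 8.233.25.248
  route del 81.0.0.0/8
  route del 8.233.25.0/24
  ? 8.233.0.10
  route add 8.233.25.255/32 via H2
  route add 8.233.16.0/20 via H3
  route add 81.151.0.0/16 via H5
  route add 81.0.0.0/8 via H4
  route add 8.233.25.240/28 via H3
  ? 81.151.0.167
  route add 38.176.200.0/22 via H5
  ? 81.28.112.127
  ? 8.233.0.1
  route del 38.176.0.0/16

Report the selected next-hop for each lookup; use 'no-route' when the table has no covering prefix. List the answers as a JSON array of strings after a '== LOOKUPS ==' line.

Apply in order:
  add 0.0.0.0/1 -> H5 at depth 1
  - 0.0.0.0/1 clear@1
  add 8.233.25.0/24 -> H4 at depth 24
  add 81.151.203.192/28 -> H5 at depth 28
  add 8.233.0.0/16 -> H2 at depth 16
  - 8.233.25.0/24 clear@24
  Q 8.233.13.8: descend 0000100011101001000 ; hops seen [H2] ; pick H2
  Q 8.233.7.193: descend 0000100011101001000 ; hops seen [H2] ; pick H2
  add 38.176.200.0/24 -> H0 at depth 24
  add 8.233.25.0/24 -> H0 at depth 24
  Q 8.233.0.83: descend 0000100011101001000 ; hops seen [H2] ; pick H2
  Q 8.233.0.0: descend 0000100011101001000 ; hops seen [H2] ; pick H2
  Q 38.176.200.138: descend 001001101011000011001000 ; hops seen [H0] ; pick H0
  Q 8.233.0.9: descend 0000100011101001000 ; hops seen [H2] ; pick H2
  add 81.151.192.0/20 -> H0 at depth 20
  add 38.176.0.0/16 -> H5 at depth 16
  - 81.151.192.0/20 clear@20
  add 0.0.0.0/0 -> H1 at depth 0
  add 80.0.0.0/4 -> H2 at depth 4
  add 81.144.0.0/12 -> H2 at depth 12
  add 81.0.0.0/8 -> H1 at depth 8
  add 81.0.0.0/8 -> H2 at depth 8
  add 8.233.25.248/29 -> H4 at depth 29
  Q 8.233.25.254: descend 00001000111010010001100111111 ; hops seen [H1,H2,H0,H4] ; pick H4
  Q 38.176.200.8: descend 001001101011000011001000 ; hops seen [H1,H5,H0] ; pick H0
  Q 81.151.203.193: descend 0101000110010111110010111100 ; hops seen [H1,H2,H2,H2,H5] ; pick H5
  Q 8.233.25.248: descend 00001000111010010001100111111 ; hops seen [H1,H2,H0,H4] ; pick H4
  - 81.0.0.0/8 clear@8
  - 8.233.25.0/24 clear@24
  Q 8.233.0.10: descend 0000100011101001000 ; hops seen [H1,H2] ; pick H2
  add 8.233.25.255/32 -> H2 at depth 32
  add 8.233.16.0/20 -> H3 at depth 20
  add 81.151.0.0/16 -> H5 at depth 16
  add 81.0.0.0/8 -> H4 at depth 8
  add 8.233.25.240/28 -> H3 at depth 28
  Q 81.151.0.167: descend 0101000110010111 ; hops seen [H1,H2,H4,H2,H5] ; pick H5
  add 38.176.200.0/22 -> H5 at depth 22
  Q 81.28.112.127: descend 01010001 ; hops seen [H1,H2,H4] ; pick H4
  Q 8.233.0.1: descend 0000100011101001000 ; hops seen [H1,H2] ; pick H2
  - 38.176.0.0/16 clear@16

== LOOKUPS ==
["H2","H2","H2","H2","H0","H2","H4","H0","H5","H4","H2","H5","H4","H2"]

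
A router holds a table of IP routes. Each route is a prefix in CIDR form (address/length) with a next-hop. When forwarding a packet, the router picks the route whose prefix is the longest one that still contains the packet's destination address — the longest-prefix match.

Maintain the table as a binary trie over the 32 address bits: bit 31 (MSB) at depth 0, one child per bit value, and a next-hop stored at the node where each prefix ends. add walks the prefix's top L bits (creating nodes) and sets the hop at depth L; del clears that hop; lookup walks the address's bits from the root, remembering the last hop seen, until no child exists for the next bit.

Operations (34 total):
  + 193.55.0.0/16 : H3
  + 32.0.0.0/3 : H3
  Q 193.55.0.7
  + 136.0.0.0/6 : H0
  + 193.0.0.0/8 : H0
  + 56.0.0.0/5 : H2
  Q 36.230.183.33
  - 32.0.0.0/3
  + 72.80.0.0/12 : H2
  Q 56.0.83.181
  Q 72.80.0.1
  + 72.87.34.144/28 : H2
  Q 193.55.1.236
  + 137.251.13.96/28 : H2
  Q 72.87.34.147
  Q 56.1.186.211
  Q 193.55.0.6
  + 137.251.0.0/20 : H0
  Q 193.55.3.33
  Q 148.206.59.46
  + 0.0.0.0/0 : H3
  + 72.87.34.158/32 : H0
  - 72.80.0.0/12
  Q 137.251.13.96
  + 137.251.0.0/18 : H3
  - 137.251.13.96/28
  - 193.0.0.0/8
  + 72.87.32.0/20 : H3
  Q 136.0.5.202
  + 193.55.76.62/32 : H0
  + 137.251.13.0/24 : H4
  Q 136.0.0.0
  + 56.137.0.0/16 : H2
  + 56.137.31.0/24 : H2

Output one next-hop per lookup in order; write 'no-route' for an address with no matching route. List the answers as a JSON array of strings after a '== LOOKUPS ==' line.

Process each operation:
  add 193.55.0.0/16 -> H3 at depth 16
  add 32.0.0.0/3 -> H3 at depth 3
  Q 193.55.0.7: descend 1100000100110111 ; hops seen [H3] ; pick H3
  add 136.0.0.0/6 -> H0 at depth 6
  add 193.0.0.0/8 -> H0 at depth 8
  add 56.0.0.0/5 -> H2 at depth 5
  Q 36.230.183.33: descend 001 ; hops seen [H3] ; pick H3
  - 32.0.0.0/3 clear@3
  add 72.80.0.0/12 -> H2 at depth 12
  Q 56.0.83.181: descend 00111 ; hops seen [H2] ; pick H2
  Q 72.80.0.1: descend 010010000101 ; hops seen [H2] ; pick H2
  add 72.87.34.144/28 -> H2 at depth 28
  Q 193.55.1.236: descend 1100000100110111 ; hops seen [H0,H3] ; pick H3
  add 137.251.13.96/28 -> H2 at depth 28
  Q 72.87.34.147: descend 0100100001010111001000101001 ; hops seen [H2,H2] ; pick H2
  Q 56.1.186.211: descend 00111 ; hops seen [H2] ; pick H2
  Q 193.55.0.6: descend 1100000100110111 ; hops seen [H0,H3] ; pick H3
  add 137.251.0.0/20 -> H0 at depth 20
  Q 193.55.3.33: descend 1100000100110111 ; hops seen [H0,H3] ; pick H3
  Q 148.206.59.46: descend 100 ; hops seen [∅] ; pick no-route
  add 0.0.0.0/0 -> H3 at depth 0
  add 72.87.34.158/32 -> H0 at depth 32
  - 72.80.0.0/12 clear@12
  Q 137.251.13.96: descend 1000100111111011000011010110 ; hops seen [H3,H0,H0,H2] ; pick H2
  add 137.251.0.0/18 -> H3 at depth 18
  - 137.251.13.96/28 clear@28
  - 193.0.0.0/8 clear@8
  add 72.87.32.0/20 -> H3 at depth 20
  Q 136.0.5.202: descend 1000100 ; hops seen [H3,H0] ; pick H0
  add 193.55.76.62/32 -> H0 at depth 32
  add 137.251.13.0/24 -> H4 at depth 24
  Q 136.0.0.0: descend 1000100 ; hops seen [H3,H0] ; pick H0
  add 56.137.0.0/16 -> H2 at depth 16
  add 56.137.31.0/24 -> H2 at depth 24

== LOOKUPS ==
["H3","H3","H2","H2","H3","H2","H2","H3","H3","no-route","H2","H0","H0"]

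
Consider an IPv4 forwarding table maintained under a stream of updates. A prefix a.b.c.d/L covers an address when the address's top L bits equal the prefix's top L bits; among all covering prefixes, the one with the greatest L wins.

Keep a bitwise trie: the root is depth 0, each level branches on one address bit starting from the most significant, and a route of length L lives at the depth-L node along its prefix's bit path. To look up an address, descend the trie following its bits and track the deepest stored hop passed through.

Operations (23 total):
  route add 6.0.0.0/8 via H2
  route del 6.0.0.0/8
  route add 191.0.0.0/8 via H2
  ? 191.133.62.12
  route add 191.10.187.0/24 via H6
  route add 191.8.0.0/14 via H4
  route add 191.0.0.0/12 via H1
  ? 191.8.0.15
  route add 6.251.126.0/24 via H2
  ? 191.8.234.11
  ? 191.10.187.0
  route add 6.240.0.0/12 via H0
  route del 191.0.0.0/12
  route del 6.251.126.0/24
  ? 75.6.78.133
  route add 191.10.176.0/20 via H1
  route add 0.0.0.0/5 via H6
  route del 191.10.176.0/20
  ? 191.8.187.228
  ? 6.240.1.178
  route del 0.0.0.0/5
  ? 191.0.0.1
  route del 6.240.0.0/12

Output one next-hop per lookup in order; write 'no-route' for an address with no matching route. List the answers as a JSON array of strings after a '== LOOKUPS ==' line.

Process each operation:
  + 6.0.0.0/8 (H2) depth=8
  del 6.0.0.0/8 (clear depth 8)
  + 191.0.0.0/8 (H2) depth=8
  Q 191.133.62.12: descend 10111111 ; hops seen [H2] ; pick H2
  + 191.10.187.0/24 (H6) depth=24
  + 191.8.0.0/14 (H4) depth=14
  + 191.0.0.0/12 (H1) depth=12
  Q 191.8.0.15: descend 10111111000010 ; hops seen [H2,H1,H4] ; pick H4
  + 6.251.126.0/24 (H2) depth=24
  Q 191.8.234.11: descend 10111111000010 ; hops seen [H2,H1,H4] ; pick H4
  Q 191.10.187.0: descend 101111110000101010111011 ; hops seen [H2,H1,H4,H6] ; pick H6
  + 6.240.0.0/12 (H0) depth=12
  del 191.0.0.0/12 (clear depth 12)
  del 6.251.126.0/24 (clear depth 24)
  Q 75.6.78.133: descend 0 ; hops seen [∅] ; pick no-route
  + 191.10.176.0/20 (H1) depth=20
  + 0.0.0.0/5 (H6) depth=5
  del 191.10.176.0/20 (clear depth 20)
  Q 191.8.187.228: descend 10111111000010 ; hops seen [H2,H4] ; pick H4
  Q 6.240.1.178: descend 000001101111 ; hops seen [H6,H0] ; pick H0
  del 0.0.0.0/5 (clear depth 5)
  Q 191.0.0.1: descend 101111110000 ; hops seen [H2] ; pick H2
  del 6.240.0.0/12 (clear depth 12)

== LOOKUPS ==
["H2","H4","H4","H6","no-route","H4","H0","H2"]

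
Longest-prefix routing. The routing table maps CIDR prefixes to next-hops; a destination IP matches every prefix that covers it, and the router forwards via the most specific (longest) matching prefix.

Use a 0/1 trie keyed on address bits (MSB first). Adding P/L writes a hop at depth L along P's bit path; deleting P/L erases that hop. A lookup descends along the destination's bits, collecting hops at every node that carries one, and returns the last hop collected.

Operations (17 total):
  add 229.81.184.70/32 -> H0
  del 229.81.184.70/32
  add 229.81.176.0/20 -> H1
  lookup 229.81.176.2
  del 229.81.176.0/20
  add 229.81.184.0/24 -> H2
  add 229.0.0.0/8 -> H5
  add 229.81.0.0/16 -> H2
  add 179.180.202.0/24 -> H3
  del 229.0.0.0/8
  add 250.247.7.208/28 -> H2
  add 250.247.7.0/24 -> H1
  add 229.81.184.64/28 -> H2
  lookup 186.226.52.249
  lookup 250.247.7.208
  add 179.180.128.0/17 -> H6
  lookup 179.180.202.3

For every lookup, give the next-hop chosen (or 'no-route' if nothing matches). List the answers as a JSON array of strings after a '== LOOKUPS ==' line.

Trace:
  add 229.81.184.70/32 -> H0 at depth 32
  del 229.81.184.70/32 (clear depth 32)
  add 229.81.176.0/20 -> H1 at depth 20
  ? 229.81.176.2  path d0:-→d1:-→d2:-→d3:-→d4:-→d5:-→d6:-→d7:-→d8:-→d9:-→d10:-→d11:-→d12:-→d13:-→d14:-→d15:-→d16:-→d17:-→d18:-→d19:-→d20:H1  best=H1
  del 229.81.176.0/20 (clear depth 20)
  add 229.81.184.0/24 -> H2 at depth 24
  add 229.0.0.0/8 -> H5 at depth 8
  add 229.81.0.0/16 -> H2 at depth 16
  add 179.180.202.0/24 -> H3 at depth 24
  del 229.0.0.0/8 (clear depth 8)
  add 250.247.7.208/28 -> H2 at depth 28
  add 250.247.7.0/24 -> H1 at depth 24
  add 229.81.184.64/28 -> H2 at depth 28
  ? 186.226.52.249  path d0:-→d1:-→d2:-→d3:-→d4:-  best=no-route
  ? 250.247.7.208  path d0:-→d1:-→d2:-→d3:-→d4:-→d5:-→d6:-→d7:-→d8:-→d9:-→d10:-→d11:-→d12:-→d13:-→d14:-→d15:-→d16:-→d17:-→d18:-→d19:-→d20:-→d21:-→d22:-→d23:-→d24:H1→d25:-→d26:-→d27:-→d28:H2  best=H2
  add 179.180.128.0/17 -> H6 at depth 17
  ? 179.180.202.3  path d0:-→d1:-→d2:-→d3:-→d4:-→d5:-→d6:-→d7:-→d8:-→d9:-→d10:-→d11:-→d12:-→d13:-→d14:-→d15:-→d16:-→d17:H6→d18:-→d19:-→d20:-→d21:-→d22:-→d23:-→d24:H3  best=H3

== LOOKUPS ==
["H1","no-route","H2","H3"]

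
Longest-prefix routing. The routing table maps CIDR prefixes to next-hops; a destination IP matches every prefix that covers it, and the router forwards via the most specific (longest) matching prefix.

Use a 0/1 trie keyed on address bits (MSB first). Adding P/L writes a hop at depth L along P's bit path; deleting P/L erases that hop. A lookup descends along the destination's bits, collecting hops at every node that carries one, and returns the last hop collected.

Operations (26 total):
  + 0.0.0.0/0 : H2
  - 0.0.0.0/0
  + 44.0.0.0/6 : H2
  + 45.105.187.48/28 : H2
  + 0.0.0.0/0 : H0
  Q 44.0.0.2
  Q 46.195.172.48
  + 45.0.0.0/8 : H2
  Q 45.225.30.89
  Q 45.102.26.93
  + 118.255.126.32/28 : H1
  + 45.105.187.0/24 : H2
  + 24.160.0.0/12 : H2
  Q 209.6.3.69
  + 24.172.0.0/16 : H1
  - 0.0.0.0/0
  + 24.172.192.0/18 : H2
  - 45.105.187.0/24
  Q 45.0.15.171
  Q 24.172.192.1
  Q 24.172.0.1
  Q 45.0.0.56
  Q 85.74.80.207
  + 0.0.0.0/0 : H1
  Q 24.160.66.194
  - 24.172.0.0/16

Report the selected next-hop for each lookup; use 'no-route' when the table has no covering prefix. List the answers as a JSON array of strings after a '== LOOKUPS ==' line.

Process each operation:
  + 0.0.0.0/0 (H2) depth=0
  - 0.0.0.0/0 clear@0
  + 44.0.0.0/6 (H2) depth=6
  + 45.105.187.48/28 (H2) depth=28
  + 0.0.0.0/0 (H0) depth=0
  ? 44.0.0.2  path d0:H0→d1:-→d2:-→d3:-→d4:-→d5:-→d6:H2→d7:-  best=H2
  ? 46.195.172.48  path d0:H0→d1:-→d2:-→d3:-→d4:-→d5:-→d6:H2  best=H2
  + 45.0.0.0/8 (H2) depth=8
  ? 45.225.30.89  path d0:H0→d1:-→d2:-→d3:-→d4:-→d5:-→d6:H2→d7:-→d8:H2  best=H2
  ? 45.102.26.93  path d0:H0→d1:-→d2:-→d3:-→d4:-→d5:-→d6:H2→d7:-→d8:H2→d9:-→d10:-→d11:-→d12:-  best=H2
  + 118.255.126.32/28 (H1) depth=28
  + 45.105.187.0/24 (H2) depth=24
  + 24.160.0.0/12 (H2) depth=12
  ? 209.6.3.69  path d0:H0  best=H0
  + 24.172.0.0/16 (H1) depth=16
  - 0.0.0.0/0 clear@0
  + 24.172.192.0/18 (H2) depth=18
  - 45.105.187.0/24 clear@24
  ? 45.0.15.171  path d0:-→d1:-→d2:-→d3:-→d4:-→d5:-→d6:H2→d7:-→d8:H2→d9:-  best=H2
  ? 24.172.192.1  path d0:-→d1:-→d2:-→d3:-→d4:-→d5:-→d6:-→d7:-→d8:-→d9:-→d10:-→d11:-→d12:H2→d13:-→d14:-→d15:-→d16:H1→d17:-→d18:H2  best=H2
  ? 24.172.0.1  path d0:-→d1:-→d2:-→d3:-→d4:-→d5:-→d6:-→d7:-→d8:-→d9:-→d10:-→d11:-→d12:H2→d13:-→d14:-→d15:-→d16:H1  best=H1
  ? 45.0.0.56  path d0:-→d1:-→d2:-→d3:-→d4:-→d5:-→d6:H2→d7:-→d8:H2→d9:-  best=H2
  ? 85.74.80.207  path d0:-→d1:-→d2:-  best=no-route
  + 0.0.0.0/0 (H1) depth=0
  ? 24.160.66.194  path d0:H1→d1:-→d2:-→d3:-→d4:-→d5:-→d6:-→d7:-→d8:-→d9:-→d10:-→d11:-→d12:H2  best=H2
  - 24.172.0.0/16 clear@16

== LOOKUPS ==
["H2","H2","H2","H2","H0","H2","H2","H1","H2","no-route","H2"]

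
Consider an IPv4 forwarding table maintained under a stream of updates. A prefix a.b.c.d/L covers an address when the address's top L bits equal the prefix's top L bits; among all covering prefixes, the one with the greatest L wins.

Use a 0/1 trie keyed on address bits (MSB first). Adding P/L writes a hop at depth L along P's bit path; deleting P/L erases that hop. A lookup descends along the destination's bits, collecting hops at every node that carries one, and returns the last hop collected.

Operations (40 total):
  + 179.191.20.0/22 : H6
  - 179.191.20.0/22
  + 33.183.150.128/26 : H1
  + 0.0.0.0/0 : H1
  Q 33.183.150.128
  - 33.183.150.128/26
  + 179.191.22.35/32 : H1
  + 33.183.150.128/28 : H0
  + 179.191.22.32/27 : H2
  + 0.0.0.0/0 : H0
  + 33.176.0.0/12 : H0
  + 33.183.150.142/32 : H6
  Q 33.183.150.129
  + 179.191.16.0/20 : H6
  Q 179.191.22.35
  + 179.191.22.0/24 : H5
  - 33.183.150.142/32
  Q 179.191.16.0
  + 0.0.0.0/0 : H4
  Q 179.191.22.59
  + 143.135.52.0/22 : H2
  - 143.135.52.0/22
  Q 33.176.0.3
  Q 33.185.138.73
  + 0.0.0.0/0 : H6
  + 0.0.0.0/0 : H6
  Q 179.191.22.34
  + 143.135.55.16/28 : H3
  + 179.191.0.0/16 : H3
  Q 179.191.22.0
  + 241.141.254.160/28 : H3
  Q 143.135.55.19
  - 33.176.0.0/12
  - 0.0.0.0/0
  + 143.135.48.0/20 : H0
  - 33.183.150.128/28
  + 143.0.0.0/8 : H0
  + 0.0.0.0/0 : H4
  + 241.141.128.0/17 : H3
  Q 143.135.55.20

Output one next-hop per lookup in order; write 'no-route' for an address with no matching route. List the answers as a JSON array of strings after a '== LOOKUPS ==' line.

Trace:
  + 179.191.20.0/22 (H6) depth=22
  - 179.191.20.0/22 clear@22
  + 33.183.150.128/26 (H1) depth=26
  + 0.0.0.0/0 (H1) depth=0
  lookup 33.183.150.128: bits 00100001101101111001011010 walk d0:H1→d1:-→d2:-→d3:-→d4:-→d5:-→d6:-→d7:-→d8:-→d9:-→d10:-→d11:-→d12:-→d13:-→d14:-→d15:-→d16:-→d17:-→d18:-→d19:-→d20:-→d21:-→d22:-→d23:-→d24:-→d25:-→d26:H1 -> H1
  - 33.183.150.128/26 clear@26
  + 179.191.22.35/32 (H1) depth=32
  + 33.183.150.128/28 (H0) depth=28
  + 179.191.22.32/27 (H2) depth=27
  + 0.0.0.0/0 (H0) depth=0
  + 33.176.0.0/12 (H0) depth=12
  + 33.183.150.142/32 (H6) depth=32
  lookup 33.183.150.129: bits 0010000110110111100101101000 walk d0:H0→d1:-→d2:-→d3:-→d4:-→d5:-→d6:-→d7:-→d8:-→d9:-→d10:-→d11:-→d12:H0→d13:-→d14:-→d15:-→d16:-→d17:-→d18:-→d19:-→d20:-→d21:-→d22:-→d23:-→d24:-→d25:-→d26:-→d27:-→d28:H0 -> H0
  + 179.191.16.0/20 (H6) depth=20
  lookup 179.191.22.35: bits 10110011101111110001011000100011 walk d0:H0→d1:-→d2:-→d3:-→d4:-→d5:-→d6:-→d7:-→d8:-→d9:-→d10:-→d11:-→d12:-→d13:-→d14:-→d15:-→d16:-→d17:-→d18:-→d19:-→d20:H6→d21:-→d22:-→d23:-→d24:-→d25:-→d26:-→d27:H2→d28:-→d29:-→d30:-→d31:-→d32:H1 -> H1
  + 179.191.22.0/24 (H5) depth=24
  - 33.183.150.142/32 clear@32
  lookup 179.191.16.0: bits 101100111011111100010 walk d0:H0→d1:-→d2:-→d3:-→d4:-→d5:-→d6:-→d7:-→d8:-→d9:-→d10:-→d11:-→d12:-→d13:-→d14:-→d15:-→d16:-→d17:-→d18:-→d19:-→d20:H6→d21:- -> H6
  + 0.0.0.0/0 (H4) depth=0
  lookup 179.191.22.59: bits 101100111011111100010110001 walk d0:H4→d1:-→d2:-→d3:-→d4:-→d5:-→d6:-→d7:-→d8:-→d9:-→d10:-→d11:-→d12:-→d13:-→d14:-→d15:-→d16:-→d17:-→d18:-→d19:-→d20:H6→d21:-→d22:-→d23:-→d24:H5→d25:-→d26:-→d27:H2 -> H2
  + 143.135.52.0/22 (H2) depth=22
  - 143.135.52.0/22 clear@22
  lookup 33.176.0.3: bits 0010000110110 walk d0:H4→d1:-→d2:-→d3:-→d4:-→d5:-→d6:-→d7:-→d8:-→d9:-→d10:-→d11:-→d12:H0→d13:- -> H0
  lookup 33.185.138.73: bits 001000011011 walk d0:H4→d1:-→d2:-→d3:-→d4:-→d5:-→d6:-→d7:-→d8:-→d9:-→d10:-→d11:-→d12:H0 -> H0
  + 0.0.0.0/0 (H6) depth=0
  + 0.0.0.0/0 (H6) depth=0
  lookup 179.191.22.34: bits 1011001110111111000101100010001 walk d0:H6→d1:-→d2:-→d3:-→d4:-→d5:-→d6:-→d7:-→d8:-→d9:-→d10:-→d11:-→d12:-→d13:-→d14:-→d15:-→d16:-→d17:-→d18:-→d19:-→d20:H6→d21:-→d22:-→d23:-→d24:H5→d25:-→d26:-→d27:H2→d28:-→d29:-→d30:-→d31:- -> H2
  + 143.135.55.16/28 (H3) depth=28
  + 179.191.0.0/16 (H3) depth=16
  lookup 179.191.22.0: bits 10110011101111110001011000 walk d0:H6→d1:-→d2:-→d3:-→d4:-→d5:-→d6:-→d7:-→d8:-→d9:-→d10:-→d11:-→d12:-→d13:-→d14:-→d15:-→d16:H3→d17:-→d18:-→d19:-→d20:H6→d21:-→d22:-→d23:-→d24:H5→d25:-→d26:- -> H5
  + 241.141.254.160/28 (H3) depth=28
  lookup 143.135.55.19: bits 1000111110000111001101110001 walk d0:H6→d1:-→d2:-→d3:-→d4:-→d5:-→d6:-→d7:-→d8:-→d9:-→d10:-→d11:-→d12:-→d13:-→d14:-→d15:-→d16:-→d17:-→d18:-→d19:-→d20:-→d21:-→d22:-→d23:-→d24:-→d25:-→d26:-→d27:-→d28:H3 -> H3
  - 33.176.0.0/12 clear@12
  - 0.0.0.0/0 clear@0
  + 143.135.48.0/20 (H0) depth=20
  - 33.183.150.128/28 clear@28
  + 143.0.0.0/8 (H0) depth=8
  + 0.0.0.0/0 (H4) depth=0
  + 241.141.128.0/17 (H3) depth=17
  lookup 143.135.55.20: bits 1000111110000111001101110001 walk d0:H4→d1:-→d2:-→d3:-→d4:-→d5:-→d6:-→d7:-→d8:H0→d9:-→d10:-→d11:-→d12:-→d13:-→d14:-→d15:-→d16:-→d17:-→d18:-→d19:-→d20:H0→d21:-→d22:-→d23:-→d24:-→d25:-→d26:-→d27:-→d28:H3 -> H3

== LOOKUPS ==
["H1","H0","H1","H6","H2","H0","H0","H2","H5","H3","H3"]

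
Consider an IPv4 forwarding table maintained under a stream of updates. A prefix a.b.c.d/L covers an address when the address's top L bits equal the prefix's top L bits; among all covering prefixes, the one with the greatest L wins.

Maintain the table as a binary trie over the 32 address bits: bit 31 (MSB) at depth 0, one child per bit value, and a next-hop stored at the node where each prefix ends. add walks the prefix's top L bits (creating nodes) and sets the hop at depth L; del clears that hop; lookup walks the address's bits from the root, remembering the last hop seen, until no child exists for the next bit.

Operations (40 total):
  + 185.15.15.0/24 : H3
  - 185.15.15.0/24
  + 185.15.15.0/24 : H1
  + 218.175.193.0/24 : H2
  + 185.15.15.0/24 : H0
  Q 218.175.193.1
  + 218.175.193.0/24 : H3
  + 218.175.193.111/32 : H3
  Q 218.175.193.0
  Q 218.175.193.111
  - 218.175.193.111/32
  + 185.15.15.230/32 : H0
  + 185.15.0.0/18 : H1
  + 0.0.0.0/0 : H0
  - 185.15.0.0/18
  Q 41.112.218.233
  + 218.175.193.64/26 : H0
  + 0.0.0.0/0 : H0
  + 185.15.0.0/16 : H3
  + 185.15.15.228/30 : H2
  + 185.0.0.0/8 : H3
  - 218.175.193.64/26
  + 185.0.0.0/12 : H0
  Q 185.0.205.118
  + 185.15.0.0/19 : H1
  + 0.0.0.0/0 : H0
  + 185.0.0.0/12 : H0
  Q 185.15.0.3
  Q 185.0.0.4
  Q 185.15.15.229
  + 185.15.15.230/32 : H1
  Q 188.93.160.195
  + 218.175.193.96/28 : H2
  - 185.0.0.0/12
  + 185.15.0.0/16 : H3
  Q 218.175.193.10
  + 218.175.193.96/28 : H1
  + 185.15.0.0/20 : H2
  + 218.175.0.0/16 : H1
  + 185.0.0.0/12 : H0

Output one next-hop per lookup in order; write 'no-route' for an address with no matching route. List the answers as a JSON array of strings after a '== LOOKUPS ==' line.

Trace:
  + 185.15.15.0/24 (H3) depth=24
  - 185.15.15.0/24 clear@24
  + 185.15.15.0/24 (H1) depth=24
  + 218.175.193.0/24 (H2) depth=24
  + 185.15.15.0/24 (H0) depth=24
  lookup 218.175.193.1: bits 110110101010111111000001 walk d0:-→d1:-→d2:-→d3:-→d4:-→d5:-→d6:-→d7:-→d8:-→d9:-→d10:-→d11:-→d12:-→d13:-→d14:-→d15:-→d16:-→d17:-→d18:-→d19:-→d20:-→d21:-→d22:-→d23:-→d24:H2 -> H2
  + 218.175.193.0/24 (H3) depth=24
  + 218.175.193.111/32 (H3) depth=32
  lookup 218.175.193.0: bits 1101101010101111110000010 walk d0:-→d1:-→d2:-→d3:-→d4:-→d5:-→d6:-→d7:-→d8:-→d9:-→d10:-→d11:-→d12:-→d13:-→d14:-→d15:-→d16:-→d17:-→d18:-→d19:-→d20:-→d21:-→d22:-→d23:-→d24:H3→d25:- -> H3
  lookup 218.175.193.111: bits 11011010101011111100000101101111 walk d0:-→d1:-→d2:-→d3:-→d4:-→d5:-→d6:-→d7:-→d8:-→d9:-→d10:-→d11:-→d12:-→d13:-→d14:-→d15:-→d16:-→d17:-→d18:-→d19:-→d20:-→d21:-→d22:-→d23:-→d24:H3→d25:-→d26:-→d27:-→d28:-→d29:-→d30:-→d31:-→d32:H3 -> H3
  - 218.175.193.111/32 clear@32
  + 185.15.15.230/32 (H0) depth=32
  + 185.15.0.0/18 (H1) depth=18
  + 0.0.0.0/0 (H0) depth=0
  - 185.15.0.0/18 clear@18
  lookup 41.112.218.233: bits ε walk d0:H0 -> H0
  + 218.175.193.64/26 (H0) depth=26
  + 0.0.0.0/0 (H0) depth=0
  + 185.15.0.0/16 (H3) depth=16
  + 185.15.15.228/30 (H2) depth=30
  + 185.0.0.0/8 (H3) depth=8
  - 218.175.193.64/26 clear@26
  + 185.0.0.0/12 (H0) depth=12
  lookup 185.0.205.118: bits 101110010000 walk d0:H0→d1:-→d2:-→d3:-→d4:-→d5:-→d6:-→d7:-→d8:H3→d9:-→d10:-→d11:-→d12:H0 -> H0
  + 185.15.0.0/19 (H1) depth=19
  + 0.0.0.0/0 (H0) depth=0
  + 185.0.0.0/12 (H0) depth=12
  lookup 185.15.0.3: bits 10111001000011110000 walk d0:H0→d1:-→d2:-→d3:-→d4:-→d5:-→d6:-→d7:-→d8:H3→d9:-→d10:-→d11:-→d12:H0→d13:-→d14:-→d15:-→d16:H3→d17:-→d18:-→d19:H1→d20:- -> H1
  lookup 185.0.0.4: bits 101110010000 walk d0:H0→d1:-→d2:-→d3:-→d4:-→d5:-→d6:-→d7:-→d8:H3→d9:-→d10:-→d11:-→d12:H0 -> H0
  lookup 185.15.15.229: bits 101110010000111100001111111001 walk d0:H0→d1:-→d2:-→d3:-→d4:-→d5:-→d6:-→d7:-→d8:H3→d9:-→d10:-→d11:-→d12:H0→d13:-→d14:-→d15:-→d16:H3→d17:-→d18:-→d19:H1→d20:-→d21:-→d22:-→d23:-→d24:H0→d25:-→d26:-→d27:-→d28:-→d29:-→d30:H2 -> H2
  + 185.15.15.230/32 (H1) depth=32
  lookup 188.93.160.195: bits 10111 walk d0:H0→d1:-→d2:-→d3:-→d4:-→d5:- -> H0
  + 218.175.193.96/28 (H2) depth=28
  - 185.0.0.0/12 clear@12
  + 185.15.0.0/16 (H3) depth=16
  lookup 218.175.193.10: bits 1101101010101111110000010 walk d0:H0→d1:-→d2:-→d3:-→d4:-→d5:-→d6:-→d7:-→d8:-→d9:-→d10:-→d11:-→d12:-→d13:-→d14:-→d15:-→d16:-→d17:-→d18:-→d19:-→d20:-→d21:-→d22:-→d23:-→d24:H3→d25:- -> H3
  + 218.175.193.96/28 (H1) depth=28
  + 185.15.0.0/20 (H2) depth=20
  + 218.175.0.0/16 (H1) depth=16
  + 185.0.0.0/12 (H0) depth=12

== LOOKUPS ==
["H2","H3","H3","H0","H0","H1","H0","H2","H0","H3"]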